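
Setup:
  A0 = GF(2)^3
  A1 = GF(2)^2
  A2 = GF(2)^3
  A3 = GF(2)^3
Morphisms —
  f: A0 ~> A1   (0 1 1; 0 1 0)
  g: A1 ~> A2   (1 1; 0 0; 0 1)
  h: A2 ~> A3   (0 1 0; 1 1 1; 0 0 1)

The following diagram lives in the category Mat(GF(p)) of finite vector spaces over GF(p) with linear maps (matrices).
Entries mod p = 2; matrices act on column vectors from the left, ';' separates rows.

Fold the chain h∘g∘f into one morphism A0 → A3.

  e0=⟨1,0,0⟩ f~>⟨0,0⟩ g~>⟨0,0,0⟩ h~>⟨0,0,0⟩
  e1=⟨0,1,0⟩ f~>⟨1,1⟩ g~>⟨0,0,1⟩ h~>⟨0,1,1⟩
  e2=⟨0,0,1⟩ f~>⟨1,0⟩ g~>⟨1,0,0⟩ h~>⟨0,1,0⟩
composite: (0 0 0; 0 1 1; 0 1 0)

Answer: (0 0 0; 0 1 1; 0 1 0)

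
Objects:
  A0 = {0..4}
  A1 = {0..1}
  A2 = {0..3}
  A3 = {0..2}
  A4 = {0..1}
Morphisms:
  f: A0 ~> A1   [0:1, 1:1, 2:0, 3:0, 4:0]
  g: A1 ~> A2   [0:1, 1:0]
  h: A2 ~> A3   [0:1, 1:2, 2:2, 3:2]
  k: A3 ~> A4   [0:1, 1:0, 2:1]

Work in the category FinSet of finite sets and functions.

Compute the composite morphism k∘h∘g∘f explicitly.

Answer: [0:0, 1:0, 2:1, 3:1, 4:1]

Work:
  0 f~>1 g~>0 h~>1 k~>0
  1 f~>1 g~>0 h~>1 k~>0
  2 f~>0 g~>1 h~>2 k~>1
  3 f~>0 g~>1 h~>2 k~>1
  4 f~>0 g~>1 h~>2 k~>1
result: [0:0, 1:0, 2:1, 3:1, 4:1]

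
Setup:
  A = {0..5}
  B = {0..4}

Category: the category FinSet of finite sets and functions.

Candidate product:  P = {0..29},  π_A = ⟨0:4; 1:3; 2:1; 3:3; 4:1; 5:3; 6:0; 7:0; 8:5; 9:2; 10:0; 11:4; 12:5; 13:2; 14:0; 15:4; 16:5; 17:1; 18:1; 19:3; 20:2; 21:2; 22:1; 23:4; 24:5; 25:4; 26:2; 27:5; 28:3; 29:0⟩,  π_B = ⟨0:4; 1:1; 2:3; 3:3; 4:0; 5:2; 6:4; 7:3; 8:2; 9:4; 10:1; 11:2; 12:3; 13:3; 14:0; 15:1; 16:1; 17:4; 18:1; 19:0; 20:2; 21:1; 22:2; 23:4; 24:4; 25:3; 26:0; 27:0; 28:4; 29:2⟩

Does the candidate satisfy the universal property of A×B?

|A|·|B| = 6·5 = 30;  |P| = 30
Check the pairing map k ↦ (π_A(k), π_B(k)):
  0 : (4,4)
  1 : (3,1)
  2 : (1,3)
  3 : (3,3)
  4 : (1,0)
  5 : (3,2)
  6 : (0,4)
  7 : (0,3)
  8 : (5,2)
  9 : (2,4)
  10 : (0,1)
  11 : (4,2)
  12 : (5,3)
  13 : (2,3)
  14 : (0,0)
  15 : (4,1)
  16 : (5,1)
  17 : (1,4)
  18 : (1,1)
  19 : (3,0)
  20 : (2,2)
  21 : (2,1)
  22 : (1,2)
  23 : (4,4)  ✗ repeats pair of k=0
  24 : (5,4)
  25 : (4,3)
  26 : (2,0)
  27 : (5,0)
  28 : (3,4)
  29 : (0,2)
distinct pairs in image: 29 / 30 needed
  → (4,4) hit at k=0 and k=23

Answer: NOT A VALID PRODUCT — duplicate pair at indices 23,0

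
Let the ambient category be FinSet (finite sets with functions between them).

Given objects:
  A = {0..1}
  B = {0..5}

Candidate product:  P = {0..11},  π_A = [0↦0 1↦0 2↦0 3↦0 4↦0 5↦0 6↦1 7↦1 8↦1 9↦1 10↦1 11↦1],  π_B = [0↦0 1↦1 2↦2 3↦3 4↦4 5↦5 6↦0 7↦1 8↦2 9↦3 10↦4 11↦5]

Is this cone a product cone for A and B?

Answer: VALID PRODUCT

Derivation:
|A|·|B| = 2·6 = 12;  |P| = 12
Check the pairing map k ↦ (π_A(k), π_B(k)):
  0 ↦ (0,0)
  1 ↦ (0,1)
  2 ↦ (0,2)
  3 ↦ (0,3)
  4 ↦ (0,4)
  5 ↦ (0,5)
  6 ↦ (1,0)
  7 ↦ (1,1)
  8 ↦ (1,2)
  9 ↦ (1,3)
  10 ↦ (1,4)
  11 ↦ (1,5)
distinct pairs in image: 12 / 12 needed
  → bijection onto A×B; projections well-typed.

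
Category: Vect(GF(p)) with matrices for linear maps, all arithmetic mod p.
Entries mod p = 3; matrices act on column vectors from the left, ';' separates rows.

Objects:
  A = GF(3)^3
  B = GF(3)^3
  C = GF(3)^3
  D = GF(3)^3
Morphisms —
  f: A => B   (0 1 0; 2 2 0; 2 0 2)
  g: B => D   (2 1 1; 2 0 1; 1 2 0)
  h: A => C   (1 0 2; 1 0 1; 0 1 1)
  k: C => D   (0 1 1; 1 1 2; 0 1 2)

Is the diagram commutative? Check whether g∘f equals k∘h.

Answer: COMMUTES

Trace:
Path 1 = f;g:
  e0=[1,0,0] f=>[0,2,2] g=>[1,2,1]
  e1=[0,1,0] f=>[1,2,0] g=>[1,2,2]
  e2=[0,0,1] f=>[0,0,2] g=>[2,2,0]
  result₁ = (1 1 2; 2 2 2; 1 2 0)
Path 2 = h;k:
  e0=[1,0,0] h=>[1,1,0] k=>[1,2,1]
  e1=[0,1,0] h=>[0,0,1] k=>[1,2,2]
  e2=[0,0,1] h=>[2,1,1] k=>[2,2,0]
  result₂ = (1 1 2; 2 2 2; 1 2 0)
Equal? YES — commutes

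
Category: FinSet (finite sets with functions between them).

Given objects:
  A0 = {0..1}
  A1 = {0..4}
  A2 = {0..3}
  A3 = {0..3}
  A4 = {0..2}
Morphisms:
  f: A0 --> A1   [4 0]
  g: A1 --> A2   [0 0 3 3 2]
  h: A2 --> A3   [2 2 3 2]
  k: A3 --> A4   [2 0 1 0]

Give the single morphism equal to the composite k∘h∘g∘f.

  0 f-->4 g-->2 h-->3 k-->0
  1 f-->0 g-->0 h-->2 k-->1
composite: [0 1]

Answer: [0 1]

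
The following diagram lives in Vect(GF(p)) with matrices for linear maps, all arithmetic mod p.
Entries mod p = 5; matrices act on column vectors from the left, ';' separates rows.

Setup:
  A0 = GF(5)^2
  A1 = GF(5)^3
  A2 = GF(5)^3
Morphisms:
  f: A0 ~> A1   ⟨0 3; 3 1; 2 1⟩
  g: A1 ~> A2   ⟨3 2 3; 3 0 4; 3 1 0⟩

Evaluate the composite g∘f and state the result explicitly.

Answer: ⟨2 4; 3 3; 3 0⟩

Derivation:
  e0=⟨1,0⟩ f~>⟨0,3,2⟩ g~>⟨2,3,3⟩
  e1=⟨0,1⟩ f~>⟨3,1,1⟩ g~>⟨4,3,0⟩
composite: ⟨2 4; 3 3; 3 0⟩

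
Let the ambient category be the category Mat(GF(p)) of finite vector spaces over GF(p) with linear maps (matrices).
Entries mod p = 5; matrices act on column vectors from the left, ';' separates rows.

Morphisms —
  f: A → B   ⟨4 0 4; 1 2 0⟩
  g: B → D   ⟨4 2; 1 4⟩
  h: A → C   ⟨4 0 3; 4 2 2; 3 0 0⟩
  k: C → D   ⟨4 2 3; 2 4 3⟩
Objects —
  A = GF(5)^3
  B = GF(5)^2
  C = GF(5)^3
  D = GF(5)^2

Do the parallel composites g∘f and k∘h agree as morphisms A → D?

Answer: COMMUTES

Trace:
Path 1 = f;g:
  e0=[1,0,0] f→[4,1] g→[3,3]
  e1=[0,1,0] f→[0,2] g→[4,3]
  e2=[0,0,1] f→[4,0] g→[1,4]
  result₁ = ⟨3 4 1; 3 3 4⟩
Path 2 = h;k:
  e0=[1,0,0] h→[4,4,3] k→[3,3]
  e1=[0,1,0] h→[0,2,0] k→[4,3]
  e2=[0,0,1] h→[3,2,0] k→[1,4]
  result₂ = ⟨3 4 1; 3 3 4⟩
Equal? same morphism ✓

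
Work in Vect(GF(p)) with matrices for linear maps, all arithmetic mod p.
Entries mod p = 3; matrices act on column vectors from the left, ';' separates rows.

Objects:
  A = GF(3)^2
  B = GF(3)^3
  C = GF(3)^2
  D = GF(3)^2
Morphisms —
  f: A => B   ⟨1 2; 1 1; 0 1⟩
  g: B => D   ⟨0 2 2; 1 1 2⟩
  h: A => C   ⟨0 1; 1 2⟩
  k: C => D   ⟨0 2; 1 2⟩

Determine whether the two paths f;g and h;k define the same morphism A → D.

Along f;g (path 1):
  e0=[1,0] f=>[1,1,0] g=>[2,2]
  e1=[0,1] f=>[2,1,1] g=>[1,2]
  result₁ = ⟨2 1; 2 2⟩
Along h;k (path 2):
  e0=[1,0] h=>[0,1] k=>[2,2]
  e1=[0,1] h=>[1,2] k=>[1,2]
  result₂ = ⟨2 1; 2 2⟩
Equal? equal; square commutes

Answer: COMMUTES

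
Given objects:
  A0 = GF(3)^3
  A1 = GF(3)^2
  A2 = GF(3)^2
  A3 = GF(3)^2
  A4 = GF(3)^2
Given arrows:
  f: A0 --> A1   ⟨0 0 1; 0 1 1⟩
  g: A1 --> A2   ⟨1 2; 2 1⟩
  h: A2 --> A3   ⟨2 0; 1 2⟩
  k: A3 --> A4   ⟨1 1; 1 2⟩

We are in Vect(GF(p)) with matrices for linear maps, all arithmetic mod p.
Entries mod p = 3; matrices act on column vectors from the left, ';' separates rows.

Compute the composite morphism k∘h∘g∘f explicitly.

  e0=(1,0,0) f-->(0,0) g-->(0,0) h-->(0,0) k-->(0,0)
  e1=(0,1,0) f-->(0,1) g-->(2,1) h-->(1,1) k-->(2,0)
  e2=(0,0,1) f-->(1,1) g-->(0,0) h-->(0,0) k-->(0,0)
result: ⟨0 2 0; 0 0 0⟩

Answer: ⟨0 2 0; 0 0 0⟩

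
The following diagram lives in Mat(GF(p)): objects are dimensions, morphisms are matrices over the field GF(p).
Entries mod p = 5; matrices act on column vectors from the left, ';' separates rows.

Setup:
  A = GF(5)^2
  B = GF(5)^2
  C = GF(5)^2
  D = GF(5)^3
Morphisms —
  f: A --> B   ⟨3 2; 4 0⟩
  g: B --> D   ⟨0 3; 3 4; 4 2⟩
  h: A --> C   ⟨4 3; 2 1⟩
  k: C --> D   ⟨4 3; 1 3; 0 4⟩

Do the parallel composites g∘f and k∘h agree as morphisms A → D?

Answer: DOES NOT COMMUTE

Trace:
1) trace f;g:
  e0=⟨1,0⟩ f-->⟨3,4⟩ g-->⟨2,0,0⟩
  e1=⟨0,1⟩ f-->⟨2,0⟩ g-->⟨0,1,3⟩
  composite₁ = ⟨2 0; 0 1; 0 3⟩
2) trace h;k:
  e0=⟨1,0⟩ h-->⟨4,2⟩ k-->⟨2,0,3⟩
  e1=⟨0,1⟩ h-->⟨3,1⟩ k-->⟨0,1,4⟩
  composite₂ = ⟨2 0; 0 1; 3 4⟩
Equal? NO — does not commute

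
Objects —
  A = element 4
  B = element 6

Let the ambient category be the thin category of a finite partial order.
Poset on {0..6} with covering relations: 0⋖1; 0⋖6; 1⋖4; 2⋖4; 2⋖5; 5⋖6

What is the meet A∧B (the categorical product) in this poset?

Answer: NO MEET EXISTS

Trace:
Lower bounds of A=4 and B=6: {0,2}
  maximal lower bounds 0 and 2 are incomparable: neither 0<=2 nor 2<=0
→ no greatest lower bound exists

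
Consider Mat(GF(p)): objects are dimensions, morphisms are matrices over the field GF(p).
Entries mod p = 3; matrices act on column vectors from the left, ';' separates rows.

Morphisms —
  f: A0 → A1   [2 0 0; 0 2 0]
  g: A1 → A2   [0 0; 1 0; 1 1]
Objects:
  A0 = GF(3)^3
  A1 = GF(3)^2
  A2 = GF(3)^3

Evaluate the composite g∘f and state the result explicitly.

  e0=⟨1,0,0⟩ f→⟨2,0⟩ g→⟨0,2,2⟩
  e1=⟨0,1,0⟩ f→⟨0,2⟩ g→⟨0,0,2⟩
  e2=⟨0,0,1⟩ f→⟨0,0⟩ g→⟨0,0,0⟩
result: [0 0 0; 2 0 0; 2 2 0]

Answer: [0 0 0; 2 0 0; 2 2 0]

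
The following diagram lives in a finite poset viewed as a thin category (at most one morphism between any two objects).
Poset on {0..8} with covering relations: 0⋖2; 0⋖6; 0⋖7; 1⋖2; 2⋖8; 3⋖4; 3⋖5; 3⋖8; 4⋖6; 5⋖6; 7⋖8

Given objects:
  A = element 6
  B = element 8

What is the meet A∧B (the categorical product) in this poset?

Lower bounds of A=6 and B=8: {0,3}
  maximal lower bounds 0 and 3 are incomparable: neither 0<=3 nor 3<=0
→ no greatest lower bound exists

Answer: NO MEET EXISTS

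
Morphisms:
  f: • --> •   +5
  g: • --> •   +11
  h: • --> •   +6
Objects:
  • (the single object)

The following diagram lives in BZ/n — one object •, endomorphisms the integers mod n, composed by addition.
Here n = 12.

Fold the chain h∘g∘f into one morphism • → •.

  0 +5≡5 +11≡4 +6≡10  (mod 12)
result: +10

Answer: +10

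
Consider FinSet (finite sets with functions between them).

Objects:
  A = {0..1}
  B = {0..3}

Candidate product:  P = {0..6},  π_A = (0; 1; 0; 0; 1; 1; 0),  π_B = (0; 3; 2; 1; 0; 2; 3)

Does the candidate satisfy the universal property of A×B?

Answer: NOT A VALID PRODUCT — |P|=7 ≠ |A|·|B|=8

Work:
|A|·|B| = 2·4 = 8;  |P| = 7
  → cardinalities differ; no bijection possible.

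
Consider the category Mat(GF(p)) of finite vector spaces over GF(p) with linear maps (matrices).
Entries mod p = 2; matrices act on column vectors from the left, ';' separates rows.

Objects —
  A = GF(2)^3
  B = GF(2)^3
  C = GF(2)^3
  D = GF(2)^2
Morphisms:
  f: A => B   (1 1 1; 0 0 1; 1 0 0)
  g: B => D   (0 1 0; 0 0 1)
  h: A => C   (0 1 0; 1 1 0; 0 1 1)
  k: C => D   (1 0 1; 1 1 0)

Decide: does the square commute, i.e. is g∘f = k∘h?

Answer: COMMUTES

Trace:
Along f;g (path 1):
  e0=⟨1,0,0⟩ f=>⟨1,0,1⟩ g=>⟨0,1⟩
  e1=⟨0,1,0⟩ f=>⟨1,0,0⟩ g=>⟨0,0⟩
  e2=⟨0,0,1⟩ f=>⟨1,1,0⟩ g=>⟨1,0⟩
  ⟦path⟧₁ = (0 0 1; 1 0 0)
Along h;k (path 2):
  e0=⟨1,0,0⟩ h=>⟨0,1,0⟩ k=>⟨0,1⟩
  e1=⟨0,1,0⟩ h=>⟨1,1,1⟩ k=>⟨0,0⟩
  e2=⟨0,0,1⟩ h=>⟨0,0,1⟩ k=>⟨1,0⟩
  ⟦path⟧₂ = (0 0 1; 1 0 0)
Equal? equal; square commutes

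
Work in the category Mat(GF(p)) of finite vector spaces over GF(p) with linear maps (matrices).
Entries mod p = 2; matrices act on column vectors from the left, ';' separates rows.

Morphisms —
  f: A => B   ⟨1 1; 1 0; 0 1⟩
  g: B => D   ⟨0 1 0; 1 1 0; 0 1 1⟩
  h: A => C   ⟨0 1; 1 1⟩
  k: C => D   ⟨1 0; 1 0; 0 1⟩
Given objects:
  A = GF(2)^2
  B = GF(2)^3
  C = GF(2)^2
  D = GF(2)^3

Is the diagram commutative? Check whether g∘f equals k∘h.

Answer: DOES NOT COMMUTE

Trace:
1) trace f;g:
  e0=⟨1,0⟩ f=>⟨1,1,0⟩ g=>⟨1,0,1⟩
  e1=⟨0,1⟩ f=>⟨1,0,1⟩ g=>⟨0,1,1⟩
  ⟦path⟧₁ = ⟨1 0; 0 1; 1 1⟩
2) trace h;k:
  e0=⟨1,0⟩ h=>⟨0,1⟩ k=>⟨0,0,1⟩
  e1=⟨0,1⟩ h=>⟨1,1⟩ k=>⟨1,1,1⟩
  ⟦path⟧₂ = ⟨0 1; 0 1; 1 1⟩
Equal? NO — does not commute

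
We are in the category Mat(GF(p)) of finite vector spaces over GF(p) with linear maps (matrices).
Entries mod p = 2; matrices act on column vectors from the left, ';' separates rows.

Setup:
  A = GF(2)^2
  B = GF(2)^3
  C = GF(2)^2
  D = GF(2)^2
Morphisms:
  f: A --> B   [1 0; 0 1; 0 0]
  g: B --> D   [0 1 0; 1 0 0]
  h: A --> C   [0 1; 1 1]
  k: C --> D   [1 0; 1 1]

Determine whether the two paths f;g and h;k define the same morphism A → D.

Along f;g (path 1):
  e0=[1,0] f-->[1,0,0] g-->[0,1]
  e1=[0,1] f-->[0,1,0] g-->[1,0]
  ⟦path⟧₁ = [0 1; 1 0]
Along h;k (path 2):
  e0=[1,0] h-->[0,1] k-->[0,1]
  e1=[0,1] h-->[1,1] k-->[1,0]
  ⟦path⟧₂ = [0 1; 1 0]
Equal? equal; square commutes

Answer: COMMUTES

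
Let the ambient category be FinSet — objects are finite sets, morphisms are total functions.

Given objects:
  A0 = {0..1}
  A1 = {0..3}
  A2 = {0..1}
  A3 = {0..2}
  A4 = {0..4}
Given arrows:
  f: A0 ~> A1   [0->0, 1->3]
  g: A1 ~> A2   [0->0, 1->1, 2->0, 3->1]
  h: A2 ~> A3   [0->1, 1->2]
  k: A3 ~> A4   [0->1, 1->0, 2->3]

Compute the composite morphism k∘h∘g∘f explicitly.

Answer: [0->0, 1->3]

Derivation:
  0 f~>0 g~>0 h~>1 k~>0
  1 f~>3 g~>1 h~>2 k~>3
result: [0->0, 1->3]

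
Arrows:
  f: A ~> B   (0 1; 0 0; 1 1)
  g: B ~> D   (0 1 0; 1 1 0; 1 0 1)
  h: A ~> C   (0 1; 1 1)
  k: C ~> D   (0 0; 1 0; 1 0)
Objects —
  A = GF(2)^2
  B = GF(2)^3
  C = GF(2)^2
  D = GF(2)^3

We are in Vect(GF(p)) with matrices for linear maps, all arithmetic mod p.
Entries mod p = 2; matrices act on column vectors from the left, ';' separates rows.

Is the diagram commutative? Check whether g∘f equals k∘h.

Along f;g (path 1):
  e0=(1,0) f~>(0,0,1) g~>(0,0,1)
  e1=(0,1) f~>(1,0,1) g~>(0,1,0)
  result₁ = (0 0; 0 1; 1 0)
Along h;k (path 2):
  e0=(1,0) h~>(0,1) k~>(0,0,0)
  e1=(0,1) h~>(1,1) k~>(0,1,1)
  result₂ = (0 0; 0 1; 0 1)
Equal? differ; not commutative

Answer: DOES NOT COMMUTE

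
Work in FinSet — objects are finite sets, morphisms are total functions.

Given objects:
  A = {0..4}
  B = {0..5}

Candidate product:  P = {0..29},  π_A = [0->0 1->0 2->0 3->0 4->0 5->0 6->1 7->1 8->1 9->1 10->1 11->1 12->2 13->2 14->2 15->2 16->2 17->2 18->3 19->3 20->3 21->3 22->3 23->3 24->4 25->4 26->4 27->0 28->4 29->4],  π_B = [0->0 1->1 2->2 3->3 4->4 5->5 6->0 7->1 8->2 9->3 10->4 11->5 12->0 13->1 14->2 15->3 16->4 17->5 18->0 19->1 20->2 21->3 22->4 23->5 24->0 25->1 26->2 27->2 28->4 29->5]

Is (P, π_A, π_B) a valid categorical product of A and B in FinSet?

Answer: NOT A VALID PRODUCT — duplicate pair at indices 2,27

Derivation:
|A|·|B| = 5·6 = 30;  |P| = 30
Check the pairing map k ↦ (π_A(k), π_B(k)):
  0 -> (0,0)
  1 -> (0,1)
  2 -> (0,2)
  3 -> (0,3)
  4 -> (0,4)
  5 -> (0,5)
  6 -> (1,0)
  7 -> (1,1)
  8 -> (1,2)
  9 -> (1,3)
  10 -> (1,4)
  11 -> (1,5)
  12 -> (2,0)
  13 -> (2,1)
  14 -> (2,2)
  15 -> (2,3)
  16 -> (2,4)
  17 -> (2,5)
  18 -> (3,0)
  19 -> (3,1)
  20 -> (3,2)
  21 -> (3,3)
  22 -> (3,4)
  23 -> (3,5)
  24 -> (4,0)
  25 -> (4,1)
  26 -> (4,2)
  27 -> (0,2)  ✗ repeats pair of k=2
  28 -> (4,4)
  29 -> (4,5)
distinct pairs in image: 29 / 30 needed
  → (0,2) hit at k=2 and k=27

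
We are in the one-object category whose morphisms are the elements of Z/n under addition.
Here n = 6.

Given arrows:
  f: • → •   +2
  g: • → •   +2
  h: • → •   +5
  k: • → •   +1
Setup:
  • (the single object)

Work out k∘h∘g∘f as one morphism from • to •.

Answer: +4

Trace:
  0 +2≡2 +2≡4 +5≡3 +1≡4  (mod 6)
result: +4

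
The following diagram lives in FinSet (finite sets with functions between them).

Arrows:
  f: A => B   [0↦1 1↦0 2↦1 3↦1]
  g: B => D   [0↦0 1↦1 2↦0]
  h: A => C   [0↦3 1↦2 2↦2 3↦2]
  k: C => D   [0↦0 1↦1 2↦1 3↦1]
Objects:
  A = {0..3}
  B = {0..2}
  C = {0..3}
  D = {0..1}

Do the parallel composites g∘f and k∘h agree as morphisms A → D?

Path 1 = f;g:
  0 f=>1 g=>1
  1 f=>0 g=>0
  2 f=>1 g=>1
  3 f=>1 g=>1
  ⟦path⟧₁ = [0↦1 1↦0 2↦1 3↦1]
Path 2 = h;k:
  0 h=>3 k=>1
  1 h=>2 k=>1
  2 h=>2 k=>1
  3 h=>2 k=>1
  ⟦path⟧₂ = [0↦1 1↦1 2↦1 3↦1]
Equal? differ; not commutative

Answer: DOES NOT COMMUTE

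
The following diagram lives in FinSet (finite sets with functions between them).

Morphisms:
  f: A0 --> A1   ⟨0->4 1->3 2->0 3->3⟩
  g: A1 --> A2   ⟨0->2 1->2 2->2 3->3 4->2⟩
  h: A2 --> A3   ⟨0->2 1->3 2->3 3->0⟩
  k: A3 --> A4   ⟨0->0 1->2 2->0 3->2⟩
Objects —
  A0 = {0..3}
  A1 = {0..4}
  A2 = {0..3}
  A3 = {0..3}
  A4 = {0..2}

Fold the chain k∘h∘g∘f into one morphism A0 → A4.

Answer: ⟨0->2 1->0 2->2 3->0⟩

Work:
  0 f-->4 g-->2 h-->3 k-->2
  1 f-->3 g-->3 h-->0 k-->0
  2 f-->0 g-->2 h-->3 k-->2
  3 f-->3 g-->3 h-->0 k-->0
⟦path⟧: ⟨0->2 1->0 2->2 3->0⟩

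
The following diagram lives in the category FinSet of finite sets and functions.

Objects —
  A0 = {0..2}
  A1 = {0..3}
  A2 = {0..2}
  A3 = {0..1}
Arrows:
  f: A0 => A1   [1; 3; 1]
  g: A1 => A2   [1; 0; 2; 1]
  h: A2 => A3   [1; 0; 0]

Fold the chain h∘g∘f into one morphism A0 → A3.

Answer: [1; 0; 1]

Trace:
  0 f=>1 g=>0 h=>1
  1 f=>3 g=>1 h=>0
  2 f=>1 g=>0 h=>1
⟦path⟧: [1; 0; 1]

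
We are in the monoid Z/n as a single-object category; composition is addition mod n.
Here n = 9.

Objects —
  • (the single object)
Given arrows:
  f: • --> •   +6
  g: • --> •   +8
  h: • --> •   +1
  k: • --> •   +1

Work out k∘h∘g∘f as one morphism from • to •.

  0 +6≡6 +8≡5 +1≡6 +1≡7  (mod 9)
⟦path⟧: +7

Answer: +7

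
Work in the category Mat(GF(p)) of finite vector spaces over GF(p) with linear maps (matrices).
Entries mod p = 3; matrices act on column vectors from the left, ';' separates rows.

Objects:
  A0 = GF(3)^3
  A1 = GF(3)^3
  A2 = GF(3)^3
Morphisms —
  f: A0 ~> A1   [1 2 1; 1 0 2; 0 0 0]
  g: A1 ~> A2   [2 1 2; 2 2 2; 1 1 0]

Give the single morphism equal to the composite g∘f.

  e0=[1,0,0] f~>[1,1,0] g~>[0,1,2]
  e1=[0,1,0] f~>[2,0,0] g~>[1,1,2]
  e2=[0,0,1] f~>[1,2,0] g~>[1,0,0]
composite: [0 1 1; 1 1 0; 2 2 0]

Answer: [0 1 1; 1 1 0; 2 2 0]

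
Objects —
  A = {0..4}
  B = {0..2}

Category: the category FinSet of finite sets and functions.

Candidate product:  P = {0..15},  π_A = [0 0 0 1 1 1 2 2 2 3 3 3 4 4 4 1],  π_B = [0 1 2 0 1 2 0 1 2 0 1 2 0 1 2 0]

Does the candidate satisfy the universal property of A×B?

|A|·|B| = 5·3 = 15;  |P| = 16
  → cardinalities differ; no bijection possible.

Answer: NOT A VALID PRODUCT — |P|=16 ≠ |A|·|B|=15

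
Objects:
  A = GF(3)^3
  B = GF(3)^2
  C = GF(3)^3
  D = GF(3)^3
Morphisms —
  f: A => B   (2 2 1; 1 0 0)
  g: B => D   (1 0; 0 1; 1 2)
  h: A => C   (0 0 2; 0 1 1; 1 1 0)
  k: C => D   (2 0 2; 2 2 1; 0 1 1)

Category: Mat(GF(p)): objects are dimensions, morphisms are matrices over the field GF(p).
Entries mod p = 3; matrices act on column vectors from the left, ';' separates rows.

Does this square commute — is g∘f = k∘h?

Answer: COMMUTES

Derivation:
Path 1 = f;g:
  e0=⟨1,0,0⟩ f=>⟨2,1⟩ g=>⟨2,1,1⟩
  e1=⟨0,1,0⟩ f=>⟨2,0⟩ g=>⟨2,0,2⟩
  e2=⟨0,0,1⟩ f=>⟨1,0⟩ g=>⟨1,0,1⟩
  result₁ = (2 2 1; 1 0 0; 1 2 1)
Path 2 = h;k:
  e0=⟨1,0,0⟩ h=>⟨0,0,1⟩ k=>⟨2,1,1⟩
  e1=⟨0,1,0⟩ h=>⟨0,1,1⟩ k=>⟨2,0,2⟩
  e2=⟨0,0,1⟩ h=>⟨2,1,0⟩ k=>⟨1,0,1⟩
  result₂ = (2 2 1; 1 0 0; 1 2 1)
Equal? YES — commutes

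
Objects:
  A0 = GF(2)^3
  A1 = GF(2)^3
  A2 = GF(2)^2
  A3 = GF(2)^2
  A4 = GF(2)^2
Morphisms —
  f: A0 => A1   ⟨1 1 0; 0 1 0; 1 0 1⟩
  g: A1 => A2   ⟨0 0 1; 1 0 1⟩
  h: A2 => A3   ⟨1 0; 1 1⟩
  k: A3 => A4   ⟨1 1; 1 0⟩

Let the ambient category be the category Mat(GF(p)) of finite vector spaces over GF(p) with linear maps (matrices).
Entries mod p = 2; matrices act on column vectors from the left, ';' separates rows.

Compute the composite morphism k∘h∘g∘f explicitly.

Answer: ⟨0 1 1; 1 0 1⟩

Trace:
  e0=[1,0,0] f=>[1,0,1] g=>[1,0] h=>[1,1] k=>[0,1]
  e1=[0,1,0] f=>[1,1,0] g=>[0,1] h=>[0,1] k=>[1,0]
  e2=[0,0,1] f=>[0,0,1] g=>[1,1] h=>[1,0] k=>[1,1]
result: ⟨0 1 1; 1 0 1⟩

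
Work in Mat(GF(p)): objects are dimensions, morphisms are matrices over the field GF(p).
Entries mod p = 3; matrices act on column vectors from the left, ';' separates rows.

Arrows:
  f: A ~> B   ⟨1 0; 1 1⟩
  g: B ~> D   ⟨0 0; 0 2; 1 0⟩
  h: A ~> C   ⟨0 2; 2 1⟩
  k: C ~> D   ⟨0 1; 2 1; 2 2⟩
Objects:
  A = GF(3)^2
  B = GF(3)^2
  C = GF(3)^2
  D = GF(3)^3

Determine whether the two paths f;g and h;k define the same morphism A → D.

Answer: DOES NOT COMMUTE

Work:
Along f;g (path 1):
  e0=(1,0) f~>(1,1) g~>(0,2,1)
  e1=(0,1) f~>(0,1) g~>(0,2,0)
  ⟦path⟧₁ = ⟨0 0; 2 2; 1 0⟩
Along h;k (path 2):
  e0=(1,0) h~>(0,2) k~>(2,2,1)
  e1=(0,1) h~>(2,1) k~>(1,2,0)
  ⟦path⟧₂ = ⟨2 1; 2 2; 1 0⟩
Equal? distinct morphisms ✗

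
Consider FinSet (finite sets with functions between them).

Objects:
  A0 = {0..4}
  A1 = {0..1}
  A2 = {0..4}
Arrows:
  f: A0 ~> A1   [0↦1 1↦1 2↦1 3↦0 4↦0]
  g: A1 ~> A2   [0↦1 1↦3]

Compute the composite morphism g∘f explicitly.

Answer: [0↦3 1↦3 2↦3 3↦1 4↦1]

Trace:
  0 f~>1 g~>3
  1 f~>1 g~>3
  2 f~>1 g~>3
  3 f~>0 g~>1
  4 f~>0 g~>1
⟦path⟧: [0↦3 1↦3 2↦3 3↦1 4↦1]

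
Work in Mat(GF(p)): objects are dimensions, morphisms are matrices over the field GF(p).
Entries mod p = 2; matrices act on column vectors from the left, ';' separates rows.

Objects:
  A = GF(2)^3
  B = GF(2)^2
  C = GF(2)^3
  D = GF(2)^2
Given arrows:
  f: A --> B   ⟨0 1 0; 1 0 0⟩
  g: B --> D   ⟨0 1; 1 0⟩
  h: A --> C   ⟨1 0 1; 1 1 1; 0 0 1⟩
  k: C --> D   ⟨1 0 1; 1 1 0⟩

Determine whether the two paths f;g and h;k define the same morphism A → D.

Along f;g (path 1):
  e0=(1,0,0) f-->(0,1) g-->(1,0)
  e1=(0,1,0) f-->(1,0) g-->(0,1)
  e2=(0,0,1) f-->(0,0) g-->(0,0)
  composite₁ = ⟨1 0 0; 0 1 0⟩
Along h;k (path 2):
  e0=(1,0,0) h-->(1,1,0) k-->(1,0)
  e1=(0,1,0) h-->(0,1,0) k-->(0,1)
  e2=(0,0,1) h-->(1,1,1) k-->(0,0)
  composite₂ = ⟨1 0 0; 0 1 0⟩
Equal? same morphism ✓

Answer: COMMUTES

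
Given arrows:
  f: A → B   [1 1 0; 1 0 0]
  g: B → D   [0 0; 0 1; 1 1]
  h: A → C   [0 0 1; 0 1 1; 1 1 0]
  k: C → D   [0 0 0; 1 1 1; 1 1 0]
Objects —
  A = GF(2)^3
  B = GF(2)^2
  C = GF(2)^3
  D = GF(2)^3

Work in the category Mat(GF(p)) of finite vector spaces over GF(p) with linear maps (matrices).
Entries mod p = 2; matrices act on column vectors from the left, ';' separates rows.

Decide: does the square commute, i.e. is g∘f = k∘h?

Answer: COMMUTES

Work:
Path 1 = f;g:
  e0=(1,0,0) f→(1,1) g→(0,1,0)
  e1=(0,1,0) f→(1,0) g→(0,0,1)
  e2=(0,0,1) f→(0,0) g→(0,0,0)
  composite₁ = [0 0 0; 1 0 0; 0 1 0]
Path 2 = h;k:
  e0=(1,0,0) h→(0,0,1) k→(0,1,0)
  e1=(0,1,0) h→(0,1,1) k→(0,0,1)
  e2=(0,0,1) h→(1,1,0) k→(0,0,0)
  composite₂ = [0 0 0; 1 0 0; 0 1 0]
Equal? equal; square commutes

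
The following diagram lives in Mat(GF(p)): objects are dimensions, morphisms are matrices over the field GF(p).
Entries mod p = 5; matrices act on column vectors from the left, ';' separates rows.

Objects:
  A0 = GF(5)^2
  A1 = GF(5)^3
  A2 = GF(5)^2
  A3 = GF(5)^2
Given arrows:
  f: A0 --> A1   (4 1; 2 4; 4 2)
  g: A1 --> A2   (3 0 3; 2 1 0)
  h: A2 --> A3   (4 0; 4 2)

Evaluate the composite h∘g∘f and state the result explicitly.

Answer: (1 1; 1 3)

Derivation:
  e0=(1,0) f-->(4,2,4) g-->(4,0) h-->(1,1)
  e1=(0,1) f-->(1,4,2) g-->(4,1) h-->(1,3)
⟦path⟧: (1 1; 1 3)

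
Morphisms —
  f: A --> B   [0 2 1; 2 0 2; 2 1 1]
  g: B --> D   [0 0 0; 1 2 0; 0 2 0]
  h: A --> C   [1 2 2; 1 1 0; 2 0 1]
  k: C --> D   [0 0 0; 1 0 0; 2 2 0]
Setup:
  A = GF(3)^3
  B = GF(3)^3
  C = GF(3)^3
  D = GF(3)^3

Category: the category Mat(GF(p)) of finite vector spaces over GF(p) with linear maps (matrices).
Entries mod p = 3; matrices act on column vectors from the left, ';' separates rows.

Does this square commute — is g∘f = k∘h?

Path 1 = f;g:
  e0=[1,0,0] f-->[0,2,2] g-->[0,1,1]
  e1=[0,1,0] f-->[2,0,1] g-->[0,2,0]
  e2=[0,0,1] f-->[1,2,1] g-->[0,2,1]
  composite₁ = [0 0 0; 1 2 2; 1 0 1]
Path 2 = h;k:
  e0=[1,0,0] h-->[1,1,2] k-->[0,1,1]
  e1=[0,1,0] h-->[2,1,0] k-->[0,2,0]
  e2=[0,0,1] h-->[2,0,1] k-->[0,2,1]
  composite₂ = [0 0 0; 1 2 2; 1 0 1]
Equal? YES — commutes

Answer: COMMUTES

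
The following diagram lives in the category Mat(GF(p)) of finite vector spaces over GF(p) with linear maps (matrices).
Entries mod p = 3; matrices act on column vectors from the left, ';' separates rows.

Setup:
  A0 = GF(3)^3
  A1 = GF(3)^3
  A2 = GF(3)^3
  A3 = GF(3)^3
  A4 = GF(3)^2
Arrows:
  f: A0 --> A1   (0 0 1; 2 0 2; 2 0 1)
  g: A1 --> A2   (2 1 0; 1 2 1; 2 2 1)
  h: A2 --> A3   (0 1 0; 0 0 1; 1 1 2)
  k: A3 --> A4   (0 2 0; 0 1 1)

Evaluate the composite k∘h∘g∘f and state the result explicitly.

Answer: (0 0 2; 2 0 1)

Trace:
  e0=(1,0,0) f-->(0,2,2) g-->(2,0,0) h-->(0,0,2) k-->(0,2)
  e1=(0,1,0) f-->(0,0,0) g-->(0,0,0) h-->(0,0,0) k-->(0,0)
  e2=(0,0,1) f-->(1,2,1) g-->(1,0,1) h-->(0,1,0) k-->(2,1)
result: (0 0 2; 2 0 1)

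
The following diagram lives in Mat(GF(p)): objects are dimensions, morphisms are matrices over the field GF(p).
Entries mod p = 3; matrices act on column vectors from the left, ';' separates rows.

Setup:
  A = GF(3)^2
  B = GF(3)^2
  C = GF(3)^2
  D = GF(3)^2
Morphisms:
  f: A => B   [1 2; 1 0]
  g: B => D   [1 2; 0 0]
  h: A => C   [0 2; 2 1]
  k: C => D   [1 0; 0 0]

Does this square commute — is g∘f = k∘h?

Answer: COMMUTES

Derivation:
Path 1 = f;g:
  e0=⟨1,0⟩ f=>⟨1,1⟩ g=>⟨0,0⟩
  e1=⟨0,1⟩ f=>⟨2,0⟩ g=>⟨2,0⟩
  result₁ = [0 2; 0 0]
Path 2 = h;k:
  e0=⟨1,0⟩ h=>⟨0,2⟩ k=>⟨0,0⟩
  e1=⟨0,1⟩ h=>⟨2,1⟩ k=>⟨2,0⟩
  result₂ = [0 2; 0 0]
Equal? same morphism ✓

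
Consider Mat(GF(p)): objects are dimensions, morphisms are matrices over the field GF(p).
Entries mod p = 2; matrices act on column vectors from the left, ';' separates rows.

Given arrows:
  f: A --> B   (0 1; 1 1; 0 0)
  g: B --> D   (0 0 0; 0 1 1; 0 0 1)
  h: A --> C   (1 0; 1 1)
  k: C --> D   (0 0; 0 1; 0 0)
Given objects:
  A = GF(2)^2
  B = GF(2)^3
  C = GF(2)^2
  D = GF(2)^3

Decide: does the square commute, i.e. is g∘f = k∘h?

Answer: COMMUTES

Derivation:
Path 1 = f;g:
  e0=[1,0] f-->[0,1,0] g-->[0,1,0]
  e1=[0,1] f-->[1,1,0] g-->[0,1,0]
  composite₁ = (0 0; 1 1; 0 0)
Path 2 = h;k:
  e0=[1,0] h-->[1,1] k-->[0,1,0]
  e1=[0,1] h-->[0,1] k-->[0,1,0]
  composite₂ = (0 0; 1 1; 0 0)
Equal? equal; square commutes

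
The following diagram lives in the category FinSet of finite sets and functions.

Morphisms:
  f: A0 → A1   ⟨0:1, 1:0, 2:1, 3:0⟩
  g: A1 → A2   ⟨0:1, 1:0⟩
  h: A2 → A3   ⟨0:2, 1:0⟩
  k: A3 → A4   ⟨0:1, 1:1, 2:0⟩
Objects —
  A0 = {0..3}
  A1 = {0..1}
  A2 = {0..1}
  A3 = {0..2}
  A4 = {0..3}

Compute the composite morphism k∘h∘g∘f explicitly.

  0 f→1 g→0 h→2 k→0
  1 f→0 g→1 h→0 k→1
  2 f→1 g→0 h→2 k→0
  3 f→0 g→1 h→0 k→1
⟦path⟧: ⟨0:0, 1:1, 2:0, 3:1⟩

Answer: ⟨0:0, 1:1, 2:0, 3:1⟩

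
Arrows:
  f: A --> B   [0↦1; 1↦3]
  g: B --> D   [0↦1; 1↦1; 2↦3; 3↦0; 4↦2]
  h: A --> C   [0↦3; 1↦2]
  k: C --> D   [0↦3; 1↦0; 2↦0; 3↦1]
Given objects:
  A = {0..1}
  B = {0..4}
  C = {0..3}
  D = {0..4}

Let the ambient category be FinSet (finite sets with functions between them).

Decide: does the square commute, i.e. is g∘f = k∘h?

Answer: COMMUTES

Derivation:
Along f;g (path 1):
  0 f-->1 g-->1
  1 f-->3 g-->0
  composite₁ = [0↦1; 1↦0]
Along h;k (path 2):
  0 h-->3 k-->1
  1 h-->2 k-->0
  composite₂ = [0↦1; 1↦0]
Equal? YES — commutes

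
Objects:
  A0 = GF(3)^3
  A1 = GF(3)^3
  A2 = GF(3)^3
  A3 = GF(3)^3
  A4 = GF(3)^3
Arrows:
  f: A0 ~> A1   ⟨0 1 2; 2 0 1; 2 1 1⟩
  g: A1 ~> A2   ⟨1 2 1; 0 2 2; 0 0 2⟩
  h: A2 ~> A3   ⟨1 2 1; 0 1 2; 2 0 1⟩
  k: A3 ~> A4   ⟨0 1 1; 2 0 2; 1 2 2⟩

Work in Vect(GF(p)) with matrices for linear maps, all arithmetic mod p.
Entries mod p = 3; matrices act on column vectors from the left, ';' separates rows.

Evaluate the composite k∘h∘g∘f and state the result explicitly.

Answer: ⟨2 0 2; 0 1 0; 0 2 1⟩

Derivation:
  e0=⟨1,0,0⟩ f~>⟨0,2,2⟩ g~>⟨0,2,1⟩ h~>⟨2,1,1⟩ k~>⟨2,0,0⟩
  e1=⟨0,1,0⟩ f~>⟨1,0,1⟩ g~>⟨2,2,2⟩ h~>⟨2,0,0⟩ k~>⟨0,1,2⟩
  e2=⟨0,0,1⟩ f~>⟨2,1,1⟩ g~>⟨2,1,2⟩ h~>⟨0,2,0⟩ k~>⟨2,0,1⟩
result: ⟨2 0 2; 0 1 0; 0 2 1⟩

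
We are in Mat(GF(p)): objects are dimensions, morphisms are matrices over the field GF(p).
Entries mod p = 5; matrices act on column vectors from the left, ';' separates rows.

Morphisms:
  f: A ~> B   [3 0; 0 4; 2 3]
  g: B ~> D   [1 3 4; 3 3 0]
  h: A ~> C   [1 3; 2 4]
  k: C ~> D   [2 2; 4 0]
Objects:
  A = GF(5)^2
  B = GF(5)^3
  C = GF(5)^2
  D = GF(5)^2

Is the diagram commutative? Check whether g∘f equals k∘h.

Answer: COMMUTES

Derivation:
Along f;g (path 1):
  e0=⟨1,0⟩ f~>⟨3,0,2⟩ g~>⟨1,4⟩
  e1=⟨0,1⟩ f~>⟨0,4,3⟩ g~>⟨4,2⟩
  composite₁ = [1 4; 4 2]
Along h;k (path 2):
  e0=⟨1,0⟩ h~>⟨1,2⟩ k~>⟨1,4⟩
  e1=⟨0,1⟩ h~>⟨3,4⟩ k~>⟨4,2⟩
  composite₂ = [1 4; 4 2]
Equal? equal; square commutes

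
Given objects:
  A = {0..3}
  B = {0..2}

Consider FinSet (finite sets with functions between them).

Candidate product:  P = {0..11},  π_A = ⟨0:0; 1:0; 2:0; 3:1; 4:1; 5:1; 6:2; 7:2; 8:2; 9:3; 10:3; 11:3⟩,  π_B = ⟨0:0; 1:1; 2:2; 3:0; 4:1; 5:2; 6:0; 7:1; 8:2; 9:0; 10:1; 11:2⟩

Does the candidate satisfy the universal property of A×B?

|A|·|B| = 4·3 = 12;  |P| = 12
Check the pairing map k ↦ (π_A(k), π_B(k)):
  0 : (0,0)
  1 : (0,1)
  2 : (0,2)
  3 : (1,0)
  4 : (1,1)
  5 : (1,2)
  6 : (2,0)
  7 : (2,1)
  8 : (2,2)
  9 : (3,0)
  10 : (3,1)
  11 : (3,2)
distinct pairs in image: 12 / 12 needed
  → bijection onto A×B; projections well-typed.

Answer: VALID PRODUCT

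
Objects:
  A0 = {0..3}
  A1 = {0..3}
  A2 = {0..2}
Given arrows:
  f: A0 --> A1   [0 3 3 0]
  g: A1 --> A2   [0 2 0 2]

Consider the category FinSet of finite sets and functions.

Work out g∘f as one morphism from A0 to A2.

  0 f-->0 g-->0
  1 f-->3 g-->2
  2 f-->3 g-->2
  3 f-->0 g-->0
result: [0 2 2 0]

Answer: [0 2 2 0]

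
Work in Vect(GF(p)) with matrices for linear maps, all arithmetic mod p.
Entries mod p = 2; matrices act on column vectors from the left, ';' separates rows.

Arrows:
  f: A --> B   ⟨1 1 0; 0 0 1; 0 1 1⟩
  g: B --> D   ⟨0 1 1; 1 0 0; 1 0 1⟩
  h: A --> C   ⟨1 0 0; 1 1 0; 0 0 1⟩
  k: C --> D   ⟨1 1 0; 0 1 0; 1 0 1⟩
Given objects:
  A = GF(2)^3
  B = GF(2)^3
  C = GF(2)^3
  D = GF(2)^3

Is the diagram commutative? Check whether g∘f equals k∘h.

Answer: COMMUTES

Trace:
Along f;g (path 1):
  e0=[1,0,0] f-->[1,0,0] g-->[0,1,1]
  e1=[0,1,0] f-->[1,0,1] g-->[1,1,0]
  e2=[0,0,1] f-->[0,1,1] g-->[0,0,1]
  composite₁ = ⟨0 1 0; 1 1 0; 1 0 1⟩
Along h;k (path 2):
  e0=[1,0,0] h-->[1,1,0] k-->[0,1,1]
  e1=[0,1,0] h-->[0,1,0] k-->[1,1,0]
  e2=[0,0,1] h-->[0,0,1] k-->[0,0,1]
  composite₂ = ⟨0 1 0; 1 1 0; 1 0 1⟩
Equal? equal; square commutes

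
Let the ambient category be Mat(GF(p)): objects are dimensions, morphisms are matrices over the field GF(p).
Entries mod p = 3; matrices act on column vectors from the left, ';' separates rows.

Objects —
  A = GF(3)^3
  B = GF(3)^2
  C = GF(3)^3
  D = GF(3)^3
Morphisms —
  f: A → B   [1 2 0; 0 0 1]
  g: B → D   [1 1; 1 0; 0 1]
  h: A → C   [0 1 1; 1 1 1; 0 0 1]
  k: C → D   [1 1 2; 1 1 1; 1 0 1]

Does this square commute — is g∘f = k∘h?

Answer: DOES NOT COMMUTE

Work:
1) trace f;g:
  e0=[1,0,0] f→[1,0] g→[1,1,0]
  e1=[0,1,0] f→[2,0] g→[2,2,0]
  e2=[0,0,1] f→[0,1] g→[1,0,1]
  result₁ = [1 2 1; 1 2 0; 0 0 1]
2) trace h;k:
  e0=[1,0,0] h→[0,1,0] k→[1,1,0]
  e1=[0,1,0] h→[1,1,0] k→[2,2,1]
  e2=[0,0,1] h→[1,1,1] k→[1,0,2]
  result₂ = [1 2 1; 1 2 0; 0 1 2]
Equal? differ; not commutative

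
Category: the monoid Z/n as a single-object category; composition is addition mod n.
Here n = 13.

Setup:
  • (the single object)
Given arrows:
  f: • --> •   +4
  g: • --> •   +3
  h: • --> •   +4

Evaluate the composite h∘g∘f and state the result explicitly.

Answer: +11

Trace:
  0 +4≡4 +3≡7 +4≡11  (mod 13)
result: +11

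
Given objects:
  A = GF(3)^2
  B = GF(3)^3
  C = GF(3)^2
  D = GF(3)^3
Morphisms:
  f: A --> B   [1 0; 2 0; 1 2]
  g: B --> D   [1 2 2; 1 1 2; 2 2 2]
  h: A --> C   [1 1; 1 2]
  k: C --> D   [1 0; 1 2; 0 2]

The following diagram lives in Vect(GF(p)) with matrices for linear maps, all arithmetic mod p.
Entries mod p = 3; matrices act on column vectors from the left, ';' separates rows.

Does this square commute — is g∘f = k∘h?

1) trace f;g:
  e0=⟨1,0⟩ f-->⟨1,2,1⟩ g-->⟨1,2,2⟩
  e1=⟨0,1⟩ f-->⟨0,0,2⟩ g-->⟨1,1,1⟩
  result₁ = [1 1; 2 1; 2 1]
2) trace h;k:
  e0=⟨1,0⟩ h-->⟨1,1⟩ k-->⟨1,0,2⟩
  e1=⟨0,1⟩ h-->⟨1,2⟩ k-->⟨1,2,1⟩
  result₂ = [1 1; 0 2; 2 1]
Equal? distinct morphisms ✗

Answer: DOES NOT COMMUTE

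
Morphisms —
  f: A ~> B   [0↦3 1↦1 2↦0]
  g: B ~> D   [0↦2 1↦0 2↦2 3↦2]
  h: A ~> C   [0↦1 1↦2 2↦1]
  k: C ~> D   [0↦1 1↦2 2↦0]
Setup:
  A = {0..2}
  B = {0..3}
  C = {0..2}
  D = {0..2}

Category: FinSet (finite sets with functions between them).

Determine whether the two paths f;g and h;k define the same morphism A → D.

1) trace f;g:
  0 f~>3 g~>2
  1 f~>1 g~>0
  2 f~>0 g~>2
  result₁ = [0↦2 1↦0 2↦2]
2) trace h;k:
  0 h~>1 k~>2
  1 h~>2 k~>0
  2 h~>1 k~>2
  result₂ = [0↦2 1↦0 2↦2]
Equal? same morphism ✓

Answer: COMMUTES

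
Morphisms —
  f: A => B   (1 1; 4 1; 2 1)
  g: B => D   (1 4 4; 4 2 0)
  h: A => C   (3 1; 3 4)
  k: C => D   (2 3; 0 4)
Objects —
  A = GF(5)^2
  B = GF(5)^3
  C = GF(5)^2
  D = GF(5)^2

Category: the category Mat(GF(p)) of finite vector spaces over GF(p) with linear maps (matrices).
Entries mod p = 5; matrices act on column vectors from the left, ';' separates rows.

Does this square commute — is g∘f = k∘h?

Along f;g (path 1):
  e0=[1,0] f=>[1,4,2] g=>[0,2]
  e1=[0,1] f=>[1,1,1] g=>[4,1]
  ⟦path⟧₁ = (0 4; 2 1)
Along h;k (path 2):
  e0=[1,0] h=>[3,3] k=>[0,2]
  e1=[0,1] h=>[1,4] k=>[4,1]
  ⟦path⟧₂ = (0 4; 2 1)
Equal? same morphism ✓

Answer: COMMUTES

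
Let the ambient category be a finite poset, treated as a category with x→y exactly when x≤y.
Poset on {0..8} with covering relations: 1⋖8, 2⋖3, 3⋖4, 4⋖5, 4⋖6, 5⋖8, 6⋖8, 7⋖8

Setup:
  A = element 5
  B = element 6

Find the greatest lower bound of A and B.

Common predecessors of 5,6: {2,3,4}
  2 ≤ 4
  3 ≤ 4
  4 ≤ 4
glb = 4

Answer: A∧B = 4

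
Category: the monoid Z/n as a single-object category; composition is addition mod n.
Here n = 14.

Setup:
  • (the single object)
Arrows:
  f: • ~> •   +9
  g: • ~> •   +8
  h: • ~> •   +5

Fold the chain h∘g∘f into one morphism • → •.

Answer: +8

Derivation:
  0 +9≡9 +8≡3 +5≡8  (mod 14)
composite: +8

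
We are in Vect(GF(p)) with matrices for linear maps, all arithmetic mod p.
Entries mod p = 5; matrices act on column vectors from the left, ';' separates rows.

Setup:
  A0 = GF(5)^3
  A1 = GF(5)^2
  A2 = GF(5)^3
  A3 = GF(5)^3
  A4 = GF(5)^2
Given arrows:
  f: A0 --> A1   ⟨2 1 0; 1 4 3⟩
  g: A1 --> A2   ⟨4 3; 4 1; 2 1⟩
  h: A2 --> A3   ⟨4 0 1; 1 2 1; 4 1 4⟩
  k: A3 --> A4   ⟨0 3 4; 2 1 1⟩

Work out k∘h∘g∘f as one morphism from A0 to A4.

Answer: ⟨4 3 3; 0 4 2⟩

Derivation:
  e0=[1,0,0] f-->[2,1] g-->[1,4,0] h-->[4,4,3] k-->[4,0]
  e1=[0,1,0] f-->[1,4] g-->[1,3,1] h-->[0,3,1] k-->[3,4]
  e2=[0,0,1] f-->[0,3] g-->[4,3,3] h-->[4,3,1] k-->[3,2]
result: ⟨4 3 3; 0 4 2⟩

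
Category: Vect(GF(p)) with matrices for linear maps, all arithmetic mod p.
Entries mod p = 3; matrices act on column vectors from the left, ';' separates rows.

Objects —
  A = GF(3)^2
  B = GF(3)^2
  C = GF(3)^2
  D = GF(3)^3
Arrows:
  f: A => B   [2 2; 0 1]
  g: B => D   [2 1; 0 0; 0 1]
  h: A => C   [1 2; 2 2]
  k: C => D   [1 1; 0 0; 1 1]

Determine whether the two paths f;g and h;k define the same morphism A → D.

Answer: DOES NOT COMMUTE

Trace:
1) trace f;g:
  e0=(1,0) f=>(2,0) g=>(1,0,0)
  e1=(0,1) f=>(2,1) g=>(2,0,1)
  ⟦path⟧₁ = [1 2; 0 0; 0 1]
2) trace h;k:
  e0=(1,0) h=>(1,2) k=>(0,0,0)
  e1=(0,1) h=>(2,2) k=>(1,0,1)
  ⟦path⟧₂ = [0 1; 0 0; 0 1]
Equal? distinct morphisms ✗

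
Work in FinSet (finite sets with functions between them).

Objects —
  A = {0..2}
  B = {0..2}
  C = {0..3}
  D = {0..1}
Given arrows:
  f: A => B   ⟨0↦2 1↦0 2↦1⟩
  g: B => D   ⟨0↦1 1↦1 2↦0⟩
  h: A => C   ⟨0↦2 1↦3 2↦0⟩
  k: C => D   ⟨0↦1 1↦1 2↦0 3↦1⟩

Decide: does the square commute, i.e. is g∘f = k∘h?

Answer: COMMUTES

Work:
Along f;g (path 1):
  0 f=>2 g=>0
  1 f=>0 g=>1
  2 f=>1 g=>1
  ⟦path⟧₁ = ⟨0↦0 1↦1 2↦1⟩
Along h;k (path 2):
  0 h=>2 k=>0
  1 h=>3 k=>1
  2 h=>0 k=>1
  ⟦path⟧₂ = ⟨0↦0 1↦1 2↦1⟩
Equal? YES — commutes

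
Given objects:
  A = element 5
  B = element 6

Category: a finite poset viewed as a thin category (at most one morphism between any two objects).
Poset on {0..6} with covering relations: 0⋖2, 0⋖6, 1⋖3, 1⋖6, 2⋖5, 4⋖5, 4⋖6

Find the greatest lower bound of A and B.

Answer: NO MEET EXISTS

Trace:
Lower bounds of A=5 and B=6: {0,4}
  maximal lower bounds 0 and 4 are incomparable: neither 0<=4 nor 4<=0
→ no greatest lower bound exists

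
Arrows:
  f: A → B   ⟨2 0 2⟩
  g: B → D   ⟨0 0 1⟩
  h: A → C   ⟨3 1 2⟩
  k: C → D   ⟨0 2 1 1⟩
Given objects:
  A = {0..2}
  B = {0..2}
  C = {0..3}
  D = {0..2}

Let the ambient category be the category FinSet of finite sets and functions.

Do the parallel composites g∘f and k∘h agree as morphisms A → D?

1) trace f;g:
  0 f→2 g→1
  1 f→0 g→0
  2 f→2 g→1
  composite₁ = ⟨1 0 1⟩
2) trace h;k:
  0 h→3 k→1
  1 h→1 k→2
  2 h→2 k→1
  composite₂ = ⟨1 2 1⟩
Equal? distinct morphisms ✗

Answer: DOES NOT COMMUTE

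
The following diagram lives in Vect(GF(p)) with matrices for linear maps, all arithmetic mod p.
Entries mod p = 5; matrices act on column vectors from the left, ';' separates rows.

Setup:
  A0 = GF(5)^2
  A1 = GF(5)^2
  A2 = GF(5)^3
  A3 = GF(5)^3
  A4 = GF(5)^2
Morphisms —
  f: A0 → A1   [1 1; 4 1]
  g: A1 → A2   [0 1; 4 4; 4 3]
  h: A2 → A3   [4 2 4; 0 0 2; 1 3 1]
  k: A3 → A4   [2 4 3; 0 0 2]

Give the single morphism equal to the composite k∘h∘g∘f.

  e0=(1,0) f→(1,4) g→(4,0,1) h→(0,2,0) k→(3,0)
  e1=(0,1) f→(1,1) g→(1,3,2) h→(3,4,2) k→(3,4)
⟦path⟧: [3 3; 0 4]

Answer: [3 3; 0 4]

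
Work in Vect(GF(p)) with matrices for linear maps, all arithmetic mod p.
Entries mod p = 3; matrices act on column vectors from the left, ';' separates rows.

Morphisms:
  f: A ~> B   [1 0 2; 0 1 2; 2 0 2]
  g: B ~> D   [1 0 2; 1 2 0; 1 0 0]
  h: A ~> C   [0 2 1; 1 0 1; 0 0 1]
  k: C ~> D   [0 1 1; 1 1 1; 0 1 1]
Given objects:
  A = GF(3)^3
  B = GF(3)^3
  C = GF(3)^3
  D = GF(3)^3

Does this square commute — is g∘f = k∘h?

Answer: DOES NOT COMMUTE

Derivation:
Along f;g (path 1):
  e0=[1,0,0] f~>[1,0,2] g~>[2,1,1]
  e1=[0,1,0] f~>[0,1,0] g~>[0,2,0]
  e2=[0,0,1] f~>[2,2,2] g~>[0,0,2]
  composite₁ = [2 0 0; 1 2 0; 1 0 2]
Along h;k (path 2):
  e0=[1,0,0] h~>[0,1,0] k~>[1,1,1]
  e1=[0,1,0] h~>[2,0,0] k~>[0,2,0]
  e2=[0,0,1] h~>[1,1,1] k~>[2,0,2]
  composite₂ = [1 0 2; 1 2 0; 1 0 2]
Equal? NO — does not commute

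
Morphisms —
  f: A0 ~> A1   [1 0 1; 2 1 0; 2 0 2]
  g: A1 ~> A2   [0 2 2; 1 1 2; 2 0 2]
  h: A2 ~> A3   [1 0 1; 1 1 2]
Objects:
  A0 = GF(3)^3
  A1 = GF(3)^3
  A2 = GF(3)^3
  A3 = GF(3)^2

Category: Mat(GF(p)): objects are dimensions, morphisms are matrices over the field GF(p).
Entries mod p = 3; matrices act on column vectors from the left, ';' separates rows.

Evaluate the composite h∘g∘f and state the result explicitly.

  e0=[1,0,0] f~>[1,2,2] g~>[2,1,0] h~>[2,0]
  e1=[0,1,0] f~>[0,1,0] g~>[2,1,0] h~>[2,0]
  e2=[0,0,1] f~>[1,0,2] g~>[1,2,0] h~>[1,0]
result: [2 2 1; 0 0 0]

Answer: [2 2 1; 0 0 0]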